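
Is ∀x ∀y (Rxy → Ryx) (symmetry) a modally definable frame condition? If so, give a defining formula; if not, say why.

The condition is symmetry. A defining modal formula is q → □◇q.

Definable; q → □◇q defines it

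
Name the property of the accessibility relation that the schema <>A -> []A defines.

partial functionality

Suppose ◇A→□A is valid. Take Rxy, Rxz and set V(A)={y}. Then ◇A at x, so □A at x, so A at z, i.e. z=y.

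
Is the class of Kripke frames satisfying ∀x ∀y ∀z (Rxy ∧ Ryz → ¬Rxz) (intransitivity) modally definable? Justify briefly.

If a class were modally definable it would be closed under surjective bounded morphisms (Goldblatt–Thomason).
The 7-cycle (worlds a,b,c,d,e,f,g with a→b→c→d→e→f→g→a) is intransitive. Mapping every world to a single reflexive point • is a surjective bounded morphism; the reflexive point is not intransitive (R••∧R•• but R••).
So the class is not modally definable.

No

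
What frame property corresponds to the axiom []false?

This schema is the Ver axiom.
Its frame correspondent is emptiness of R — forall x forall y ~Rxy.

Emptiness of R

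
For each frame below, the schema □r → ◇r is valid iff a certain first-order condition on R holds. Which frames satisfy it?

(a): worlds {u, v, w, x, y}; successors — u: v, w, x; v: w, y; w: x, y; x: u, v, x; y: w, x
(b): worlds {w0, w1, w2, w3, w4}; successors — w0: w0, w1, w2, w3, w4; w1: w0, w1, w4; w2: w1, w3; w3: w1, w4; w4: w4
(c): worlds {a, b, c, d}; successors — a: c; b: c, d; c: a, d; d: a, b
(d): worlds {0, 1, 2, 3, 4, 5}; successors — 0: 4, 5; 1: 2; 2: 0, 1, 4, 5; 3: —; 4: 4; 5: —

(a), (b), (c)

This is the axiom for seriality; its first-order frame correspondent is ∀x ∃y Rxy.
(a): holds.
(b): holds.
(c): holds.
(d): fails — world 3 has no successor.
Valid on: (a), (b), (c).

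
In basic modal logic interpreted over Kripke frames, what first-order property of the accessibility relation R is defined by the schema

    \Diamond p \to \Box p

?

Suppose ◇p→□p is valid. Take Rxy, Rxz and set V(p)={y}. Then ◇p at x, so □p at x, so p at z, i.e. z=y.
Conversely, on a frame with partial functionality the schema holds at every world under every valuation.
So the correspondent is partial functionality.

Partial functionality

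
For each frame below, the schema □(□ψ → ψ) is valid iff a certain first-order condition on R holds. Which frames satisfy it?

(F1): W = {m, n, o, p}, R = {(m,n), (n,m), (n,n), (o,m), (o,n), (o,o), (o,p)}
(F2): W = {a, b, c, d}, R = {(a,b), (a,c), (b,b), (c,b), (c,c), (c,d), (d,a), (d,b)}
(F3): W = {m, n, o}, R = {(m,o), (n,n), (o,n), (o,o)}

This is the axiom for shift-reflexivity; its first-order frame correspondent is ∀x ∀y (Rxy → Ryy).
(F1): fails — Rom but not Rmm.
(F2): fails — Rcd but not Rdd.
(F3): holds.

(F3)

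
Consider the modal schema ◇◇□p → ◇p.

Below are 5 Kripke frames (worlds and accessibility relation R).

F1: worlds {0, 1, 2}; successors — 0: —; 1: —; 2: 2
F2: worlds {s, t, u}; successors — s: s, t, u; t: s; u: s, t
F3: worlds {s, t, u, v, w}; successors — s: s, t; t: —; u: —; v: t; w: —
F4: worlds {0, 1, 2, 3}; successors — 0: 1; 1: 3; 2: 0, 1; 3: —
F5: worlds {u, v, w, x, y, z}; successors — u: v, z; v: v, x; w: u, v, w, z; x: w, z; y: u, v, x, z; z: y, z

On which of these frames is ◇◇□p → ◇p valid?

Frame correspondent (Sahlqvist): ∀x ∀y (xR²y → ∃w (yRw ∧ xRw)) — i.e. a generalized confluence (Geach) condition.
F1: holds.
F2: holds.
F3: fails — sR²t but no w* with tRw* and sRw*.
F4: fails — 0R²3 but no w with 3Rw and 0Rw.
F5: fails — vR²x but no t with xRt and vRt.

F1, F2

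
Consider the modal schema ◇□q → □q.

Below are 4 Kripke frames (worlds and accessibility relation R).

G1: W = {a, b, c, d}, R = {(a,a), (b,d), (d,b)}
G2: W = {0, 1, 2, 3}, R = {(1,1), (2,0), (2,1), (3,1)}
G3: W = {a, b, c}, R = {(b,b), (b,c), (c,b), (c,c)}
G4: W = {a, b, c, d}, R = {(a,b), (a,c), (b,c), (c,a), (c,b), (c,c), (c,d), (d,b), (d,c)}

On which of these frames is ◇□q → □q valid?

G3

This is the axiom for the Euclidean property; its first-order frame correspondent is ∀x ∀y ∀z (Rxy ∧ Rxz → Ryz).
G1: fails — Rbd and Rbd but not Rdd.
G2: fails — R20 and R20 but not R00.
G3: holds.
G4: fails — Rab and Rab but not Rbb.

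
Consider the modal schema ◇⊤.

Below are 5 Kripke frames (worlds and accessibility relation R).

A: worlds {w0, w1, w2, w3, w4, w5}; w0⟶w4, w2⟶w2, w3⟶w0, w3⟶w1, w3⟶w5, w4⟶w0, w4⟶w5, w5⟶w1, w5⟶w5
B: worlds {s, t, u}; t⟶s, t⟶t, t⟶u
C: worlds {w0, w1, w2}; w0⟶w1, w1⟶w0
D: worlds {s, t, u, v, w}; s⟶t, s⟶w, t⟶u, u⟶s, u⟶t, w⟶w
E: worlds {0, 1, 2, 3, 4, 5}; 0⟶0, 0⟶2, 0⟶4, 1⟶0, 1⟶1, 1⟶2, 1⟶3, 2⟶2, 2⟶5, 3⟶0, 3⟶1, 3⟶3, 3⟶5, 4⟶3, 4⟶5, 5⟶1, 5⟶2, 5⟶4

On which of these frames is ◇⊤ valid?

E

The schema corresponds to seriality: ∀x ∃y Rxy.
A: fails — world w1 has no successor.
B: fails — world s has no successor.
C: fails — world w2 has no successor.
D: fails — world v has no successor.
E: satisfies the condition.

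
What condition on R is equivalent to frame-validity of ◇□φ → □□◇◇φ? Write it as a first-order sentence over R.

This is a Sahlqvist (Geach-type) schema ◇^1□^1φ → □^2◇^2φ.
Minimal-valuation argument: fix x; take any y with xR^1y and any z with xR^2z. Set V(φ) to the set of worlds R-reachable from y in exactly 1 step. Then □^1φ holds at y, so the antecedent holds at x; validity forces ◇^2φ at z, giving a w with zR^2w and yR^1w.
First-order correspondent: ∀x ∀y ∀z ((xRy ∧ xR²z) → ∃w (yRw ∧ zR²w)).

∀x ∀y ∀z ((xRy ∧ xR²z) → ∃w (yRw ∧ zR²w))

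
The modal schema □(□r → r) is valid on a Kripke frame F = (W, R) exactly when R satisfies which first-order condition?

Suppose □(□r→r) is valid. Take Rxy and set V(r)={w : Ryw}. Then at y, □r holds; since □(□r→r) at x, □r→r at y, so r at y, i.e. Ryy.

Shift-reflexivity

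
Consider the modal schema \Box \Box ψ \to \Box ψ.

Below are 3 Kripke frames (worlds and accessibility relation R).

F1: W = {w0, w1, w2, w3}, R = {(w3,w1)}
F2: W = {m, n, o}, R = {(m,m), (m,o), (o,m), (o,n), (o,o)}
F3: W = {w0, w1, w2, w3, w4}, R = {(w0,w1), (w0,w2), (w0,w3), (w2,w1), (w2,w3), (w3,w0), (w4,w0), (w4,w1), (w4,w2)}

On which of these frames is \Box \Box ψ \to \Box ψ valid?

Frame correspondent (Sahlqvist): \forall x \forall y (Rxy \to \exists z (Rxz \wedge Rzy)) — i.e. density.
F1: fails — Rw3w1 but no z with Rw3z and Rzw1.
F2: condition met.
F3: fails — Rw3w0 but no z with Rw3z and Rzw0.

F2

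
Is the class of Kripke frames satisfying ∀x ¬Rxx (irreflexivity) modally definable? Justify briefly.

Modal frame validity is preserved under surjective bounded morphisms.
The 3-cycle (worlds 0,1,2 with 0→1→2→0) is irreflexive, and the map sending every world to a single reflexive point • is a surjective bounded morphism (forth: every edge maps to (•,•); back: every world has a successor). So any modal formula valid on the 3-cycle is also valid on the reflexive point, which is not irreflexive.
So the class is not modally definable.

Not modally definable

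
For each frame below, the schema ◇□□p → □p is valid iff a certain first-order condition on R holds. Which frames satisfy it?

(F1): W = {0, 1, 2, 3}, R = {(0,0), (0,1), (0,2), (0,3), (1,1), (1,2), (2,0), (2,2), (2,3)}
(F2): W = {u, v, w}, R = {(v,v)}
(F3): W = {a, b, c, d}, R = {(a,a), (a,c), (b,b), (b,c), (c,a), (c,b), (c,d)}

Frame correspondent (Sahlqvist): ∀x ∀y ∀z ((xRy ∧ xRz) → ∃w (yR²w ∧ z = w)) — i.e. a generalized confluence (Geach) condition.
(F1): fails — 0R3, 0R0 but no w with 3R²w and 0=w.
(F2): ✓.
(F3): fails — cRd, cRa but no w with dR²w and a=w.

(F2)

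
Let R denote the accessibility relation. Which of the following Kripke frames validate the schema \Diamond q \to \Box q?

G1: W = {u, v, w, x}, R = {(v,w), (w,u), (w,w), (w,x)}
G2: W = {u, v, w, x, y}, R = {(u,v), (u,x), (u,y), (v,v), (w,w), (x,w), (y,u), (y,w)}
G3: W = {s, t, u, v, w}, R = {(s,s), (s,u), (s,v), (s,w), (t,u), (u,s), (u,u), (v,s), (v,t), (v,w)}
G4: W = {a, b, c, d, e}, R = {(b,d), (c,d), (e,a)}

Frame correspondent (Sahlqvist): \forall x \forall y \forall z (Rxy \wedge Rxz \to y = z) — i.e. partial functionality.
G1: fails — w sees both u and w.
G2: fails — u sees both v and x.
G3: fails — s sees both s and u.
G4: holds.

G4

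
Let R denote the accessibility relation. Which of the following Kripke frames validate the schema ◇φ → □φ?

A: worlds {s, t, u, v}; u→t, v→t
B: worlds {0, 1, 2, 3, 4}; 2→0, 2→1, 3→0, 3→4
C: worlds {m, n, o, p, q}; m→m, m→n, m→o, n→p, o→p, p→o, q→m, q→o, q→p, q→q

A

The schema corresponds to partial functionality: ∀x ∀y ∀z (Rxy ∧ Rxz → y = z).
A: ✓.
B: fails — 2 sees both 0 and 1.
C: fails — m sees both m and n.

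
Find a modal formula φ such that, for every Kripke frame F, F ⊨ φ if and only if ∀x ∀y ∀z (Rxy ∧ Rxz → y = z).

This is partial functionality; the standard corresponding axiom is CD: ◇s → □s.
Suppose ◇s→□s is valid. Take Rxy, Rxz and set V(s)={y}. Then ◇s at x, so □s at x, so s at z, i.e. z=y.

◇s → □s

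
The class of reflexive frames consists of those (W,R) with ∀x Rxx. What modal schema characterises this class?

□p → p

This is reflexivity; the standard corresponding axiom is T: □p → p.
Suppose □p→p is valid. At any x set V(p)={w : Rxw}. Then □p holds at x, so p holds at x, i.e. Rxx.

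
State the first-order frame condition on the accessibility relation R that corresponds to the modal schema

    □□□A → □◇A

∀x ∀z (xRz → ∃w (xR³w ∧ zRw))

This is a Sahlqvist (Geach-type) schema ◇^0□^3A → □^1◇^1A.
Minimal-valuation argument: fix x; take any y with xR^0y and any z with xR^1z. Set V(A) to the set of worlds R-reachable from y in exactly 3 steps. Then □^3A holds at y, so the antecedent holds at x; validity forces ◇^1A at z, giving a w with zR^1w and yR^3w.
First-order correspondent: ∀x ∀z (xRz → ∃w (xR³w ∧ zRw)).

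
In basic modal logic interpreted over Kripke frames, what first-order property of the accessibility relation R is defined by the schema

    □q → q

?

reflexivity: ∀x Rxx

Suppose □q→q is valid. At any x set V(q)={w : Rxw}. Then □q holds at x, so q holds at x, i.e. Rxx.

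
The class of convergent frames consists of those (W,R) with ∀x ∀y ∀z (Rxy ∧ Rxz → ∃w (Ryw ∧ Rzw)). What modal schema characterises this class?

◇□r → □◇r

A defining formula is ◇□r → □◇r (the .2 axiom).
Suppose ◇□r→□◇r is valid. Take Rxy, Rxz and set V(r)={w : Ryw}. Then □r at y so ◇□r at x, so □◇r at x, so ◇r at z, giving w with Rzw and Ryw.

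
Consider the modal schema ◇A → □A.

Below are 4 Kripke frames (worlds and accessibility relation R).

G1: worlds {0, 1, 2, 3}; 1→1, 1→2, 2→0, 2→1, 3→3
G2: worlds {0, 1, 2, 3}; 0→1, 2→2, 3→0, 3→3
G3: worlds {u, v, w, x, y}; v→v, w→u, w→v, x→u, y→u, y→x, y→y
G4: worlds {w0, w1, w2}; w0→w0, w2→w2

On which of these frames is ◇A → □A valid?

G4

This is the axiom for partial functionality; its first-order frame correspondent is ∀x ∀y ∀z (Rxy ∧ Rxz → y = z).
G1: fails — 1 sees both 1 and 2.
G2: fails — 3 sees both 0 and 3.
G3: fails — w sees both u and v.
G4: satisfies the condition.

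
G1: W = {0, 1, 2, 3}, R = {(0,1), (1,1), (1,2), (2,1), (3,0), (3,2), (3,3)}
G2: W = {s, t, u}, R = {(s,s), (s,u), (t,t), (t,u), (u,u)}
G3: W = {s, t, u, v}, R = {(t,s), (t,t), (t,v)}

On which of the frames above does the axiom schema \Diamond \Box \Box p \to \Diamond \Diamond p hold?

Frame correspondent (Sahlqvist): \forall x \forall y (xRy \to \exists w (y R^2 w \wedge x R^2 w)) — i.e. a generalized confluence (Geach) condition.
G1: ✓.
G2: ✓.
G3: fails — tRs but no w with sR²w and tR²w.

G1, G2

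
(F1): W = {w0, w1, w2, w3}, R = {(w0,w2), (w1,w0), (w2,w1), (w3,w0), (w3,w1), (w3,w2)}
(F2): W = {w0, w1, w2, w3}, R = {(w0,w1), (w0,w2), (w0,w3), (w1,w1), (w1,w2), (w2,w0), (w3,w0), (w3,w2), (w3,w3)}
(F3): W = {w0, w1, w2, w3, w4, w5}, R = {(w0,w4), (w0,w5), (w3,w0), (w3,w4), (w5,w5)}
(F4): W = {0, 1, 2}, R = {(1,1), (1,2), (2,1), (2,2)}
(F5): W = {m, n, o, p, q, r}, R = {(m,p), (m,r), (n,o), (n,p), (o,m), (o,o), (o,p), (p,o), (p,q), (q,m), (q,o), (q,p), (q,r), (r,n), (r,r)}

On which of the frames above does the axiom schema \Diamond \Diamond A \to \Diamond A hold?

(F4)

The schema corresponds to a generalized confluence (Geach) condition: \forall x \forall y (x R^2 y \to \exists w (y = w \wedge xRw)).
(F1): fails — w0R²w1 but no w with w1=w and w0Rw.
(F2): fails — w0R²w0 but no w with w0=w and w0Rw.
(F3): fails — w3R²w5 but no w with w5=w and w3Rw.
(F4): holds.
(F5): fails — mR²n but no w with n=w and mRw.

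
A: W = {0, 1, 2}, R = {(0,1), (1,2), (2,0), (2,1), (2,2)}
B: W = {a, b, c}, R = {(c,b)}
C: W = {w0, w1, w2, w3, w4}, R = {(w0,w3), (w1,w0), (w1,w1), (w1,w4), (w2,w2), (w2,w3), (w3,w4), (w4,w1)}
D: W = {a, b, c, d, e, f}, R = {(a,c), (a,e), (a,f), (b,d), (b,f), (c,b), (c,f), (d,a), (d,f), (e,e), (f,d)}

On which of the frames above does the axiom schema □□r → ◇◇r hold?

A, C, D

Frame correspondent (Sahlqvist): ∀x ∃w (xR²w ∧ xR²w) — i.e. a generalized confluence (Geach) condition.
A: satisfies the condition.
B: fails — at a but no w with aR²w and aR²w.
C: satisfies the condition.
D: satisfies the condition.
Valid on: A, C, D.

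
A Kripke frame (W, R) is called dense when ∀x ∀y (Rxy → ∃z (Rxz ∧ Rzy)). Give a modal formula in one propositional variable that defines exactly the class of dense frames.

□□s → □s

A defining formula is □□s → □s (the C4 axiom).
Suppose □□s→□s is valid. Take Rxy and set V(s)={w : xR²w}. Then □□s at x, so □s at x, so s at y, i.e. ∃z(Rxz∧Rzy).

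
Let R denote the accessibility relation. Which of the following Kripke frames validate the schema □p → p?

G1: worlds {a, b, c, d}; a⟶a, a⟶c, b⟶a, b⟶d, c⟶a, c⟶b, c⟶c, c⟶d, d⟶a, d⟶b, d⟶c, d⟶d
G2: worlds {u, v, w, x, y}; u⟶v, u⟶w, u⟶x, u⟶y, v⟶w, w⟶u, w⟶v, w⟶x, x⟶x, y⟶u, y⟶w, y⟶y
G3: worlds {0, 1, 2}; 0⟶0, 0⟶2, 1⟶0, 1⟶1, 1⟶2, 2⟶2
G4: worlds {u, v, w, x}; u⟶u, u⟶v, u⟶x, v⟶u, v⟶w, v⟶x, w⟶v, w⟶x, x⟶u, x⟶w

G3

Frame correspondent (Sahlqvist): ∀x Rxx — i.e. reflexivity.
G1: fails — world b does not see itself.
G2: fails — world u does not see itself.
G3: satisfies the condition.
G4: fails — world v does not see itself.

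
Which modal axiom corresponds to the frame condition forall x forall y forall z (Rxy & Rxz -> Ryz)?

A defining formula is ◇s → □◇s (the 5 axiom).

◇s → □◇s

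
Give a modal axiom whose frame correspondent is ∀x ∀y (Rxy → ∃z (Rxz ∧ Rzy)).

□□q → □q

This is density; the standard corresponding axiom is C4: □□q → □q.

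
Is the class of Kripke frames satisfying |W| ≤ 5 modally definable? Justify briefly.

Any modally definable frame class is closed under disjoint unions.
Any modal formula valid on each of 6 disjoint one-world frames is valid on their disjoint union (validity is preserved under disjoint unions). Each one-world frame has |W|=1≤5, but the union has |W|=6.
So the class is not modally definable.

No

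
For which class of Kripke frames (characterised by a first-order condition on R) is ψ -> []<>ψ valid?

Suppose ψ→□◇ψ is valid. Take Rxy and set V(ψ)={x}. Then ψ at x, so □◇ψ at x, so ◇ψ at y, so some z with Ryz has ψ; z=x, i.e. Ryx.

Symmetry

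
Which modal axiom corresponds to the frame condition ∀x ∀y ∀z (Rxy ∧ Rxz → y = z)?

This is partial functionality; the standard corresponding axiom is CD: ◇ψ → □ψ.

◇ψ → □ψ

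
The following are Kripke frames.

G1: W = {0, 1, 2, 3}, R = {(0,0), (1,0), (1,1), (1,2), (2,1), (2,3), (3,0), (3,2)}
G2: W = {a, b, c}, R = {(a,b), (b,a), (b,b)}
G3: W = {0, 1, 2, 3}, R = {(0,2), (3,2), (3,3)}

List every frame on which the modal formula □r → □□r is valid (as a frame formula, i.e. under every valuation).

G3

Frame correspondent (Sahlqvist): ∀x ∀y ∀z (Rxy ∧ Ryz → Rxz) — i.e. transitivity.
G1: fails — R32 and R23 but not R33.
G2: fails — Rab and Rba but not Raa.
G3: satisfies the condition.
Valid on: G3.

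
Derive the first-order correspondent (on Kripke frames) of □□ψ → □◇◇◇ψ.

This is a Sahlqvist (Geach-type) schema ◇^0□^2ψ → □^1◇^3ψ.
Minimal-valuation argument: fix x; take any y with xR^0y and any z with xR^1z. Set V(ψ) to the set of worlds R-reachable from y in exactly 2 steps. Then □^2ψ holds at y, so the antecedent holds at x; validity forces ◇^3ψ at z, giving a w with zR^3w and yR^2w.
First-order correspondent: ∀x ∀z (xRz → ∃w (xR²w ∧ zR³w)).

∀x ∀z (xRz → ∃w (xR²w ∧ zR³w))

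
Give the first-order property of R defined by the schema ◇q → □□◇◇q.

This is a Sahlqvist (Geach-type) schema ◇^1□^0q → □^2◇^2q.
Minimal-valuation argument: fix x; take any y with xR^1y and any z with xR^2z. Set V(q) to the set of worlds R-reachable from y in exactly 0 steps. Then □^0q holds at y, so the antecedent holds at x; validity forces ◇^2q at z, giving a w with zR^2w and yR^0w.
First-order correspondent: ∀x ∀y ∀z ((xRy ∧ xR²z) → ∃w (y = w ∧ zR²w)).

∀x ∀y ∀z ((xRy ∧ xR²z) → ∃w (y = w ∧ zR²w))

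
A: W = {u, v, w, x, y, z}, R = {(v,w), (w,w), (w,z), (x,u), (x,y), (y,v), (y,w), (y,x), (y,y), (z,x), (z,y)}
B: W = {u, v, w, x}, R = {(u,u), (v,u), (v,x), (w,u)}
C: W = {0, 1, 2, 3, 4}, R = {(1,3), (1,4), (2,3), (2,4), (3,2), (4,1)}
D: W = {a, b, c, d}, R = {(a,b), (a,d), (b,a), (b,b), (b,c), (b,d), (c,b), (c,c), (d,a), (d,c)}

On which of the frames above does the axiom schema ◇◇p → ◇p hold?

B

The schema corresponds to transitivity: ∀x ∀y ∀z (Rxy ∧ Ryz → Rxz).
A: fails — Ryx and Rxu but not Ryu.
B: satisfies the condition.
C: fails — R32 and R23 but not R33.
D: fails — Rdc and Rcb but not Rdb.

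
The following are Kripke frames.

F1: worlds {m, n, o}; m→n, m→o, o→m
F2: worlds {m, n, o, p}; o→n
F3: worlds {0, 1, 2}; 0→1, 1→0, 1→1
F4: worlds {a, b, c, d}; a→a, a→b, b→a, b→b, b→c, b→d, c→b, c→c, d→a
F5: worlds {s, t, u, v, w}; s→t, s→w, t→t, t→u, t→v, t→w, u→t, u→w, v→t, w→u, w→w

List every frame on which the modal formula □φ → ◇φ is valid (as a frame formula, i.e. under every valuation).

This is the axiom for seriality; its first-order frame correspondent is ∀x ∃y Rxy.
F1: fails — world n has no successor.
F2: fails — world m has no successor.
F3: fails — world 2 has no successor.
F4: holds.
F5: holds.
Valid on: F4, F5.

F4, F5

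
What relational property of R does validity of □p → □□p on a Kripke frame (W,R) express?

This is the 4 axiom.
Its frame correspondent is transitivity — ∀x ∀y ∀z (Rxy ∧ Ryz → Rxz).

transitivity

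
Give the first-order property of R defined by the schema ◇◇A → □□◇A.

This is a Sahlqvist (Geach-type) schema ◇^2□^0A → □^2◇^1A.
Minimal-valuation argument: fix x; take any y with xR^2y and any z with xR^2z. Set V(A) to the set of worlds R-reachable from y in exactly 0 steps. Then □^0A holds at y, so the antecedent holds at x; validity forces ◇^1A at z, giving a w with zR^1w and yR^0w.
First-order correspondent: ∀x ∀y ∀z ((xR²y ∧ xR²z) → ∃w (y = w ∧ zRw)).

∀x ∀y ∀z ((xR²y ∧ xR²z) → ∃w (y = w ∧ zRw))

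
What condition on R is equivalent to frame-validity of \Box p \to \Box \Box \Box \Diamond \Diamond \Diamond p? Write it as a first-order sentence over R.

This is a Sahlqvist (Geach-type) schema ◇^0□^1p → □^3◇^3p.
Minimal-valuation argument: fix x; take any y with xR^0y and any z with xR^3z. Set V(p) to the set of worlds R-reachable from y in exactly 1 step. Then □^1p holds at y, so the antecedent holds at x; validity forces ◇^3p at z, giving a w with zR^3w and yR^1w.
First-order correspondent: \forall x \forall z (x R^3 z \to \exists w (xRw \wedge z R^3 w)).

\forall x \forall z (x R^3 z \to \exists w (xRw \wedge z R^3 w))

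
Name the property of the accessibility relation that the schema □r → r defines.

reflexivity: ∀x Rxx

Suppose □r→r is valid. At any x set V(r)={w : Rxw}. Then □r holds at x, so r holds at x, i.e. Rxx.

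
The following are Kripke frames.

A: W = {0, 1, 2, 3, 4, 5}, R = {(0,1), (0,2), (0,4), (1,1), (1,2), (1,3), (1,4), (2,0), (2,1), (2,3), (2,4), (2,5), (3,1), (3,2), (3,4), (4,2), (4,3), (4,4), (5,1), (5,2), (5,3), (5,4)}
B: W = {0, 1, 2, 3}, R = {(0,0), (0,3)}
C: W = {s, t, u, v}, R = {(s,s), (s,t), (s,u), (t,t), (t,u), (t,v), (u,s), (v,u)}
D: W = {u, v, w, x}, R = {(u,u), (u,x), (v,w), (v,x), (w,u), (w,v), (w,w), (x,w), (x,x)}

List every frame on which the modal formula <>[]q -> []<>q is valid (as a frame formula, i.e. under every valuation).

Frame correspondent (Sahlqvist): forall x forall y forall z (Rxy & Rxz -> exists w (Ryw & Rzw)) — i.e. convergence.
A: ✓.
B: fails — R00 and R03 but 0 and 3 have no common successor.
C: fails — Rsu and Rst but u and t have no common successor.
D: ✓.
Valid on: A, D.

A, D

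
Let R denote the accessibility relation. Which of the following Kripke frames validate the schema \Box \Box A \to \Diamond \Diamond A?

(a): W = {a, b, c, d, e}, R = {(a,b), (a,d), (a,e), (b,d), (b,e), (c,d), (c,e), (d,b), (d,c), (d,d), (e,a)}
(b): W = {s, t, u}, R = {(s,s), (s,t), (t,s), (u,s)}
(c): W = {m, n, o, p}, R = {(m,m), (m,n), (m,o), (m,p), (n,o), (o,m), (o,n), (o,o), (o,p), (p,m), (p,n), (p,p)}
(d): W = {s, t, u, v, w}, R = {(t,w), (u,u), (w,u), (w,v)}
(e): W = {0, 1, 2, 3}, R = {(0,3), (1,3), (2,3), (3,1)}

This is the axiom for a generalized confluence (Geach) condition; its first-order frame correspondent is \forall x \exists w (x R^2 w \wedge x R^2 w).
(a): ✓.
(b): ✓.
(c): ✓.
(d): fails — at s but no w* with sR²w* and sR²w*.
(e): ✓.
Valid on: (a), (b), (c), (e).

(a), (b), (c), (e)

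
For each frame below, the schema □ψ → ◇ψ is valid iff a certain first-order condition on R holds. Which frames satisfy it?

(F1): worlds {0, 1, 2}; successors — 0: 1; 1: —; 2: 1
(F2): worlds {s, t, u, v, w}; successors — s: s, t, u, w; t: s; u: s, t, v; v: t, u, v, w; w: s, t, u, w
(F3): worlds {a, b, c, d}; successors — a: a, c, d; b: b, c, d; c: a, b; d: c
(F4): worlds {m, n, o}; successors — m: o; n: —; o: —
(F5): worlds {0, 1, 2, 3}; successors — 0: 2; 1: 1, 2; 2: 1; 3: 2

(F2), (F3), (F5)

Frame correspondent (Sahlqvist): ∀x ∃y Rxy — i.e. seriality.
(F1): fails — world 1 has no successor.
(F2): condition met.
(F3): condition met.
(F4): fails — world n has no successor.
(F5): condition met.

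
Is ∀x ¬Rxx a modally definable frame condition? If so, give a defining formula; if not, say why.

Not modally definable

Modal frame validity is preserved under surjective bounded morphisms.
The 5-cycle (worlds 0,1,2,3,4 with 0→1→2→3→4→0) is irreflexive, and the map sending every world to a single reflexive point • is a surjective bounded morphism (forth: every edge maps to (•,•); back: every world has a successor). So any modal formula valid on the 5-cycle is also valid on the reflexive point, which is not irreflexive.
So no modal formula (or set of formulas) defines exactly the irreflexive frames.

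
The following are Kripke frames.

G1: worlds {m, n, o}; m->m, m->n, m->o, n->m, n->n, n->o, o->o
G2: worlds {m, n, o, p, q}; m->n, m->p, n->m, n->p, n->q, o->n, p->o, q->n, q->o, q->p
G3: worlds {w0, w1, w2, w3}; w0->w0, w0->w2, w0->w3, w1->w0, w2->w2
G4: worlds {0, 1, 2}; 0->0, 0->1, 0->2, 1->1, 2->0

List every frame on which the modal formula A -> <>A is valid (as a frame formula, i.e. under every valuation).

G1

This is the axiom for reflexivity; its first-order frame correspondent is forall x Rxx.
G1: satisfies the condition.
G2: fails — world m does not see itself.
G3: fails — world w1 does not see itself.
G4: fails — world 2 does not see itself.
Valid on: G1.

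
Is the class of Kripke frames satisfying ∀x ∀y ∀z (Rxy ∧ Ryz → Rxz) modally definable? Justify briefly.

Yes: it is transitivity, defined by the 4 schema □p → □□p.
Suppose □p→□□p is valid. Take Rxy, Ryz and set V(p)={w : Rxw}. Then □p at x, so □□p at x, so □p at y, so p at z, i.e. Rxz.

Yes, by □p → □□p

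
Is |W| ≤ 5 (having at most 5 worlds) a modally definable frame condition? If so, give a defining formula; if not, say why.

No

Modal frame validity is preserved under disjoint unions.
Any modal formula valid on each of 6 disjoint one-world frames is valid on their disjoint union (validity is preserved under disjoint unions). Each one-world frame has |W|=1≤5, but the union has |W|=6.
So the class is not modally definable.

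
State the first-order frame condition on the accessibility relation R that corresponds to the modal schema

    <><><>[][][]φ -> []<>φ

forall x forall y forall z ((x R^3 y & xRz) -> exists w (y R^3 w & zRw))

This is a Sahlqvist (Geach-type) schema ◇^3□^3φ → □^1◇^1φ.
Minimal-valuation argument: fix x; take any y with xR^3y and any z with xR^1z. Set V(φ) to the set of worlds R-reachable from y in exactly 3 steps. Then □^3φ holds at y, so the antecedent holds at x; validity forces ◇^1φ at z, giving a w with zR^1w and yR^3w.
First-order correspondent: forall x forall y forall z ((x R^3 y & xRz) -> exists w (y R^3 w & zRw)).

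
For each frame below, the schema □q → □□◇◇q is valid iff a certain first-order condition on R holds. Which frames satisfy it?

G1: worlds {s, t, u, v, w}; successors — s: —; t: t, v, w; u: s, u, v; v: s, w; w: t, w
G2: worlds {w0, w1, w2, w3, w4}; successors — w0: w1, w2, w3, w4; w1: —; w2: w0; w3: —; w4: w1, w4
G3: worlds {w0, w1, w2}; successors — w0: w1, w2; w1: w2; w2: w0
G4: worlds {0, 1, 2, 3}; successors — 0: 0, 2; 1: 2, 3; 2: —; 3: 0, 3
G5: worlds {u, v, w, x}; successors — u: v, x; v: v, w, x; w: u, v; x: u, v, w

G5

The schema corresponds to a generalized confluence (Geach) condition: ∀x ∀z (xR²z → ∃w (xRw ∧ zR²w)).
G1: fails — tR²s but no w* with tRw* and sR²w*.
G2: fails — w0R²w1 but no w with w0Rw and w1R²w.
G3: fails — w2R²w2 but no w with w2Rw and w2R²w.
G4: fails — 0R²2 but no w with 0Rw and 2R²w.
G5: satisfies the condition.
Valid on: G5.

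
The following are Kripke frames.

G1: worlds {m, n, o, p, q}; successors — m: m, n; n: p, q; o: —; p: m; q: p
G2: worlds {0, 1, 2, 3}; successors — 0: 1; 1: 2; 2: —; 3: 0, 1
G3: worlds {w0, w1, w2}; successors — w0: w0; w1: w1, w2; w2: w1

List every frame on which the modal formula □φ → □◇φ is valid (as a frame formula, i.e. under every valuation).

This is the axiom for a generalized confluence (Geach) condition; its first-order frame correspondent is ∀x ∀z (xRz → ∃w (xRw ∧ zRw)).
G1: fails — mRn but no w with mRw and nRw.
G2: fails — 0R1 but no w with 0Rw and 1Rw.
G3: satisfies the condition.
Valid on: G3.

G3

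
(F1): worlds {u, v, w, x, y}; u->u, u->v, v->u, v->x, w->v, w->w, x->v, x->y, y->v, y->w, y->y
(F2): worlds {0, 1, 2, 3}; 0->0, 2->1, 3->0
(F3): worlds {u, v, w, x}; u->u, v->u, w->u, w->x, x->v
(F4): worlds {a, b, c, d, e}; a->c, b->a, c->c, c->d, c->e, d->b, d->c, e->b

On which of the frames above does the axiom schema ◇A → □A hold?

This is the axiom for partial functionality; its first-order frame correspondent is ∀x ∀y ∀z (Rxy ∧ Rxz → y = z).
(F1): fails — u sees both u and v.
(F2): condition met.
(F3): fails — w sees both u and x.
(F4): fails — c sees both c and d.

(F2)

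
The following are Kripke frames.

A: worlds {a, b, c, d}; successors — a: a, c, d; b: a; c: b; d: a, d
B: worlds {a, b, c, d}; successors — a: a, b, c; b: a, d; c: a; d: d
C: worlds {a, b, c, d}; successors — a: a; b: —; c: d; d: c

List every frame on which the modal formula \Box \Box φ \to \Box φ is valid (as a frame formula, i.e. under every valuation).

Frame correspondent (Sahlqvist): \forall x \forall y (Rxy \to \exists z (Rxz \wedge Rzy)) — i.e. density.
A: fails — Rcb but no z with Rcz and Rzb.
B: condition met.
C: fails — Rcd but no z with Rcz and Rzd.

B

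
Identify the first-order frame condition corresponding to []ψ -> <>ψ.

seriality

Suppose □ψ→◇ψ is valid. At any x set V(ψ)=W. Then □ψ at x, so ◇ψ at x, so x has a successor.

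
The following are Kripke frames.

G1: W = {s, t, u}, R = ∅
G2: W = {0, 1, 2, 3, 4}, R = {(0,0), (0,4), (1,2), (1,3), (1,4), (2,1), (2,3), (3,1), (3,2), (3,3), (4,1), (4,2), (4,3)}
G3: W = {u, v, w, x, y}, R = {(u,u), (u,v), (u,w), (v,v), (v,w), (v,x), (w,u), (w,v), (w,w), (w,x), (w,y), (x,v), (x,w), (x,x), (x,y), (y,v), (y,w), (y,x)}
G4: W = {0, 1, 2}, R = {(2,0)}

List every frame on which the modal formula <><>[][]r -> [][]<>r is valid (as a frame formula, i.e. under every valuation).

Frame correspondent (Sahlqvist): forall x forall y forall z ((x R^2 y & x R^2 z) -> exists w (y R^2 w & zRw)) — i.e. a generalized confluence (Geach) condition.
G1: ✓.
G2: fails — 0R²1, 0R²0 but no w with 1R²w and 0Rw.
G3: ✓.
G4: ✓.

G1, G3, G4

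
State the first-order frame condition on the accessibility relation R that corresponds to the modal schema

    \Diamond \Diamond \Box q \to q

This is a Sahlqvist (Geach-type) schema ◇^2□^1q → □^0◇^0q.
First-order correspondent: \forall x \forall y (x R^2 y \to \exists w (yRw \wedge x = w)).

\forall x \forall y (x R^2 y \to \exists w (yRw \wedge x = w))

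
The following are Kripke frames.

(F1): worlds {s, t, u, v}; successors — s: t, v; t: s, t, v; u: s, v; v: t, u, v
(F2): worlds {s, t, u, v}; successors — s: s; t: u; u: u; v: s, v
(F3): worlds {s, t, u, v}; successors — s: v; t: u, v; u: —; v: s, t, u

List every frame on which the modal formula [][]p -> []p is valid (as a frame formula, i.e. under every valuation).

(F2)

Frame correspondent (Sahlqvist): forall x forall y (Rxy -> exists z (Rxz & Rzy)) — i.e. density.
(F1): fails — Rus but no z with Ruz and Rzs.
(F2): holds.
(F3): fails — Rtv but no z with Rtz and Rzv.
Valid on: (F2).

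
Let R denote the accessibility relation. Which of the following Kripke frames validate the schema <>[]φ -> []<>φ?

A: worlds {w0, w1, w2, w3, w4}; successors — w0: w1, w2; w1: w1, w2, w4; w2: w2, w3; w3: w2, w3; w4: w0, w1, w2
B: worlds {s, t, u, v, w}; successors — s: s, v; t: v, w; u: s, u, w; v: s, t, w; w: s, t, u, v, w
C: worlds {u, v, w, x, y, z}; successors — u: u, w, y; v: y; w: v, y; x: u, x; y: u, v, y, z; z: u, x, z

A, B

Frame correspondent (Sahlqvist): forall x forall y forall z (Rxy & Rxz -> exists w (Ryw & Rzw)) — i.e. convergence.
A: condition met.
B: condition met.
C: fails — Ryv and Ryz but v and z have no common successor.
Valid on: A, B.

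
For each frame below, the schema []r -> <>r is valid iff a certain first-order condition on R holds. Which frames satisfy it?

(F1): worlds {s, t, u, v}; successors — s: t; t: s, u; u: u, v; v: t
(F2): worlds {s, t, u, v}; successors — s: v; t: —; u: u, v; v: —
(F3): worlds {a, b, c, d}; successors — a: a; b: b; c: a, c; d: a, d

This is the axiom for seriality; its first-order frame correspondent is forall x exists y Rxy.
(F1): satisfies the condition.
(F2): fails — world t has no successor.
(F3): satisfies the condition.
Valid on: (F1), (F3).

(F1), (F3)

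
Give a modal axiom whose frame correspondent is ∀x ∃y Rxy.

The condition is seriality. The D schema □s → ◇s defines it.
Suppose □s→◇s is valid. At any x set V(s)=W. Then □s at x, so ◇s at x, so x has a successor.

□s → ◇s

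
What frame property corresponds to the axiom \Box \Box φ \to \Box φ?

Density

Suppose □□φ→□φ is valid. Take Rxy and set V(φ)={w : xR²w}. Then □□φ at x, so □φ at x, so φ at y, i.e. ∃z(Rxz∧Rzy).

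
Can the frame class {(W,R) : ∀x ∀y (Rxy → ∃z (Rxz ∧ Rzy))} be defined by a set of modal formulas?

This is a Sahlqvist condition; the C4 axiom □□q → □q defines it.
Suppose □□q→□q is valid. Take Rxy and set V(q)={w : xR²w}. Then □□q at x, so □q at x, so q at y, i.e. ∃z(Rxz∧Rzy).

Definable; □□q → □q defines it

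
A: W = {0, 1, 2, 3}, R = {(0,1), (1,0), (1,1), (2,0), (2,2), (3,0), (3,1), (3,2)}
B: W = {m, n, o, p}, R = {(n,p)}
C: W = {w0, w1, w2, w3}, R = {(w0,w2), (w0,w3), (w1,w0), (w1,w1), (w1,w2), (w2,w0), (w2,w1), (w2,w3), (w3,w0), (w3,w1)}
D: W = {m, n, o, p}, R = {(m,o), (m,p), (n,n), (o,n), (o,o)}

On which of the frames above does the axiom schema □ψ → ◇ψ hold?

Frame correspondent (Sahlqvist): ∀x ∃y Rxy — i.e. seriality.
A: ✓.
B: fails — world m has no successor.
C: ✓.
D: fails — world p has no successor.
Valid on: A, C.

A, C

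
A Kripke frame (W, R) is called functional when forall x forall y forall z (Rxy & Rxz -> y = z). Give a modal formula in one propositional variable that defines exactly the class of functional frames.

The condition is partial functionality. The CD schema ◇q → □q defines it.
Suppose ◇q→□q is valid. Take Rxy, Rxz and set V(q)={y}. Then ◇q at x, so □q at x, so q at z, i.e. z=y.

◇q → □q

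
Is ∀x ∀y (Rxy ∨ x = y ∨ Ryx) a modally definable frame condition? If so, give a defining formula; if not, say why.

Any modally definable frame class is closed under disjoint unions.
Take 3 disjoint single-world reflexive frames: each is trivially connected, but their disjoint union has 3 worlds with no edge between distinct components, so it is not connected.
So the class is not modally definable.

Not modally definable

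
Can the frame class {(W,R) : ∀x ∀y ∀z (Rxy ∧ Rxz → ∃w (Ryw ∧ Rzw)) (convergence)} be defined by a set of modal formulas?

Yes: it is convergence, defined by the .2 schema ◇□p → □◇p.

Definable; ◇□p → □◇p defines it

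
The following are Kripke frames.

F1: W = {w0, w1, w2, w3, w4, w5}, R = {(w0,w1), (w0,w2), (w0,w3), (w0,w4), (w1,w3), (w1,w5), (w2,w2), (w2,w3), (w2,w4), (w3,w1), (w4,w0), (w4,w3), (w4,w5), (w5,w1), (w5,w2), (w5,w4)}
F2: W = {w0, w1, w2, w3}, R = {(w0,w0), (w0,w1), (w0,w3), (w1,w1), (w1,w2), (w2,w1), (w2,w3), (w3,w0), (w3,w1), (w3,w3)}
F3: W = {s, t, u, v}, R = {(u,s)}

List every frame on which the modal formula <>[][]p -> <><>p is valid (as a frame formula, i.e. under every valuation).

Frame correspondent (Sahlqvist): forall x forall y (xRy -> exists w (y R^2 w & x R^2 w)) — i.e. a generalized confluence (Geach) condition.
F1: fails — w1Rw3 but no w with w3R²w and w1R²w.
F2: ✓.
F3: fails — uRs but no w with sR²w and uR²w.
Valid on: F2.

F2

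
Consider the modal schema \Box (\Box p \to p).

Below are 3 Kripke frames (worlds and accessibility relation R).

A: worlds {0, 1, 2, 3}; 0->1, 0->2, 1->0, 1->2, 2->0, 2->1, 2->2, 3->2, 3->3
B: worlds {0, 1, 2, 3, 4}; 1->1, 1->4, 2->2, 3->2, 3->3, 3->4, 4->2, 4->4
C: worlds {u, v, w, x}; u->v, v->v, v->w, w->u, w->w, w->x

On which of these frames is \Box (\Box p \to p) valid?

Frame correspondent (Sahlqvist): \forall x \forall y (Rxy \to Ryy) — i.e. shift-reflexivity.
A: fails — R10 but not R00.
B: satisfies the condition.
C: fails — Rwu but not Ruu.
Valid on: B.

B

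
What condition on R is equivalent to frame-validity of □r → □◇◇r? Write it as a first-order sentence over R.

This is a Sahlqvist (Geach-type) schema ◇^0□^1r → □^1◇^2r.
Minimal-valuation argument: fix x; take any y with xR^0y and any z with xR^1z. Set V(r) to the set of worlds R-reachable from y in exactly 1 step. Then □^1r holds at y, so the antecedent holds at x; validity forces ◇^2r at z, giving a w with zR^2w and yR^1w.
First-order correspondent: ∀x ∀z (xRz → ∃w (xRw ∧ zR²w)).

∀x ∀z (xRz → ∃w (xRw ∧ zR²w))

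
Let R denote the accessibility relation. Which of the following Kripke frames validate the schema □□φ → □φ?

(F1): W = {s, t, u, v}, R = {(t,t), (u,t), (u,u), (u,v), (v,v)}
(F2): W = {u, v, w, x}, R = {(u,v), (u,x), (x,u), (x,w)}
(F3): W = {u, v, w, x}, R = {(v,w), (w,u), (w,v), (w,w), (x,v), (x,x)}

(F1), (F3)

This is the axiom for density; its first-order frame correspondent is ∀x ∀y (Rxy → ∃z (Rxz ∧ Rzy)).
(F1): ✓.
(F2): fails — Ruv but no z with Ruz and Rzv.
(F3): ✓.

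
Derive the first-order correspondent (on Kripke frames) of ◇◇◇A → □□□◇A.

∀x ∀y ∀z ((xR³y ∧ xR³z) → ∃w (y = w ∧ zRw))

This is a Sahlqvist (Geach-type) schema ◇^3□^0A → □^3◇^1A.
Minimal-valuation argument: fix x; take any y with xR^3y and any z with xR^3z. Set V(A) to the set of worlds R-reachable from y in exactly 0 steps. Then □^0A holds at y, so the antecedent holds at x; validity forces ◇^1A at z, giving a w with zR^1w and yR^0w.
First-order correspondent: ∀x ∀y ∀z ((xR³y ∧ xR³z) → ∃w (y = w ∧ zRw)).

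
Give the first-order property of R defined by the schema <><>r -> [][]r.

forall x forall y forall z ((x R^2 y & x R^2 z) -> exists w (y = w & z = w))

This is a Sahlqvist (Geach-type) schema ◇^2□^0r → □^2◇^0r.
First-order correspondent: forall x forall y forall z ((x R^2 y & x R^2 z) -> exists w (y = w & z = w)).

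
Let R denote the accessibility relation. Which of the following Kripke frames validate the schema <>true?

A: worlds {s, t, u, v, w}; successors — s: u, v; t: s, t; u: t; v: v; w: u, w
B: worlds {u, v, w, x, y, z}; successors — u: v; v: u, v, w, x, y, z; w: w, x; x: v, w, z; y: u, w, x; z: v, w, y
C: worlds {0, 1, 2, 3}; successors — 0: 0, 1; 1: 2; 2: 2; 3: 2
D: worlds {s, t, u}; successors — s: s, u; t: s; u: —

Frame correspondent (Sahlqvist): forall x exists y Rxy — i.e. seriality.
A: condition met.
B: condition met.
C: condition met.
D: fails — world u has no successor.

A, B, C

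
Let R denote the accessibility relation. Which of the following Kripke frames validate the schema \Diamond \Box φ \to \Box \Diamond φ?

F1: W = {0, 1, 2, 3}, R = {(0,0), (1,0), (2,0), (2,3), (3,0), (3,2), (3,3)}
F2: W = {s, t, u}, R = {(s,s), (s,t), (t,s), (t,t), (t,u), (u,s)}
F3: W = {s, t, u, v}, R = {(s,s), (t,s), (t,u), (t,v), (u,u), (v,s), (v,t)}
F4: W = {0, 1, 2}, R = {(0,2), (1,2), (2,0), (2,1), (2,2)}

F1, F2, F4

Frame correspondent (Sahlqvist): \forall x \forall y \forall z (Rxy \wedge Rxz \to \exists w (Ryw \wedge Rzw)) — i.e. convergence.
F1: holds.
F2: holds.
F3: fails — Rtv and Rtu but v and u have no common successor.
F4: holds.
Valid on: F1, F2, F4.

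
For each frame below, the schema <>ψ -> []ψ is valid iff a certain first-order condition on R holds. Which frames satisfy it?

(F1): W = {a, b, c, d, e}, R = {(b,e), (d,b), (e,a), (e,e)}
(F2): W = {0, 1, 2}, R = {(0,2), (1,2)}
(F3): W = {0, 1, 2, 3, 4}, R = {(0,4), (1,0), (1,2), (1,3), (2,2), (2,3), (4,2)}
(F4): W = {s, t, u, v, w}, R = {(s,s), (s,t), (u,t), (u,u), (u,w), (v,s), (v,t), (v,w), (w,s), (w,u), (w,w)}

The schema corresponds to partial functionality: forall x forall y forall z (Rxy & Rxz -> y = z).
(F1): fails — e sees both a and e.
(F2): condition met.
(F3): fails — 1 sees both 0 and 2.
(F4): fails — s sees both s and t.

(F2)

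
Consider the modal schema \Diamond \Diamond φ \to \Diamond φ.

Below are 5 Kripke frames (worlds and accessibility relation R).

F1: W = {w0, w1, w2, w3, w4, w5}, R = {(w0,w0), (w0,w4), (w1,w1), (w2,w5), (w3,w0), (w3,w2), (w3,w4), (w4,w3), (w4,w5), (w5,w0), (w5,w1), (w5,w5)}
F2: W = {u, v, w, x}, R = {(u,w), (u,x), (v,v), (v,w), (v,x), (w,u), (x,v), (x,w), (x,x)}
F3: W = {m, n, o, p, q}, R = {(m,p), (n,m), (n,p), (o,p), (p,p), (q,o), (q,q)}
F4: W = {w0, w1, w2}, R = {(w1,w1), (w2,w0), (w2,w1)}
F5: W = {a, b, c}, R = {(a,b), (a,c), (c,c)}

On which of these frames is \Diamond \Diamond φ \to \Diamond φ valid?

F4, F5

Frame correspondent (Sahlqvist): \forall x \forall y (x R^2 y \to \exists w (y = w \wedge xRw)) — i.e. a generalized confluence (Geach) condition.
F1: fails — w0R²w3 but no w with w3=w and w0Rw.
F2: fails — uR²u but no t with u=t and uRt.
F3: fails — qR²p but no w with p=w and qRw.
F4: condition met.
F5: condition met.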